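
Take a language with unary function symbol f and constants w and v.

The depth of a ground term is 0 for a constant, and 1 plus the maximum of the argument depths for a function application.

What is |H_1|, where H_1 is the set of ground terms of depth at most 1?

Let N_k = |{terms of depth ≤ k}|. Then N_0 = 2 and N_k = 2 + N_{k-1} for k ≥ 1 (one summand per function symbol, arity giving the exponent).
N_0 = 2
N_1 = 2 + 2 = 4
Explicitly: w, v, f(w), f(v).

4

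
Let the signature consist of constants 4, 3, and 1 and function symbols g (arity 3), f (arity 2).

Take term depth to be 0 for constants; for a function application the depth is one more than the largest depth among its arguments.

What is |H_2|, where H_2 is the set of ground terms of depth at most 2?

Write N_k for the number of ground terms of depth ≤ k. A term of depth ≤ k is either a constant or a function symbol applied to arguments of depth ≤ k−1, so N_k = 3 + N_{k-1}^3 + N_{k-1}^2.
N_0 = 3
N_1 = 3 + 3^3 + 3^2 = 39
N_2 = 3 + 39^3 + 39^2 = 60843

60843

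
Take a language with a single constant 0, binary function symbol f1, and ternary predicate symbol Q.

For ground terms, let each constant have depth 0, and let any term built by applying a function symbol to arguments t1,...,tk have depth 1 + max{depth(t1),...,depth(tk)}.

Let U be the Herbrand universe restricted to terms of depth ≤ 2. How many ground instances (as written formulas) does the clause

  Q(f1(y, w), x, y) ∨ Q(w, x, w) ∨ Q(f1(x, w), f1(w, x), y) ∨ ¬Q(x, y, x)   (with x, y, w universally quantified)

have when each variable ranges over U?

Ground terms of depth ≤ 2:
  Let N_k count ground terms of depth at most k. Each non-constant term of depth ≤ k is some function symbol applied to depth-≤(k−1) arguments, giving N_k = 1 + N_{k-1}^2.
  N_0 = 1
  N_1 = 1 + 1^2 = 2
  N_2 = 1 + 2^2 = 5
  Explicitly: 0, f1(0, 0), f1(0, f1(0, 0)), f1(f1(0, 0), 0), f1(f1(0, 0), f1(0, 0)).
So there are 5 ground terms available for substitution.
Each of x, y, w ranges independently over the available ground terms, and distinct assignments produce distinct instances.
Number of ground instances = 5^3 = 125.

125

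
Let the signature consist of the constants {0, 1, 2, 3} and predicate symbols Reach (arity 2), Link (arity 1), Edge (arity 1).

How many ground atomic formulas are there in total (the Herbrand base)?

With no function symbols, the Herbrand universe is just the 4 constants.
Ground atoms per predicate: Reach: 4^2 = 16, Link: 4, Edge: 4.
Herbrand base size = 16 + 4 + 4 = 24.

24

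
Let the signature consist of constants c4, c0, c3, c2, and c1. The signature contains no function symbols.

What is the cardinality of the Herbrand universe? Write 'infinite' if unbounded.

There are no function symbols, so every ground term is one of the 5 constants.
The Herbrand universe is {c4, c0, c3, c2, c1}, which is finite with 5 elements.

5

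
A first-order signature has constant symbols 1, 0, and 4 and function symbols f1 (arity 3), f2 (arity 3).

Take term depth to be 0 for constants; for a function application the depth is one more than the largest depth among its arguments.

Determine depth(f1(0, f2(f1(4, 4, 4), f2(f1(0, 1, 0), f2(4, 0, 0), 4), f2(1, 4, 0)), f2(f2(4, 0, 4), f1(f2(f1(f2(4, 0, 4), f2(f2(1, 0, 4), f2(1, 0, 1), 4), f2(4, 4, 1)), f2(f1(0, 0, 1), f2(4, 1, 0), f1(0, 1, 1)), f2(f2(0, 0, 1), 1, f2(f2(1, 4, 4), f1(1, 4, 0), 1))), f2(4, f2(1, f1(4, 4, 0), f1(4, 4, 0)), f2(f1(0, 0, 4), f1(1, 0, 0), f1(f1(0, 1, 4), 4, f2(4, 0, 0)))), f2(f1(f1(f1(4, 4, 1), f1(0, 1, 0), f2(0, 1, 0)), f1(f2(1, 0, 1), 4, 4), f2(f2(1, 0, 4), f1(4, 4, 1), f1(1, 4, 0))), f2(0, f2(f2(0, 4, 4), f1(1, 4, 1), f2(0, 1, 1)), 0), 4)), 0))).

depth(f1(4, 4, 4)) = 1 + max(0, 0, 0) = 1
depth(f1(0, 1, 0)) = 1 + max(0, 0, 0) = 1
depth(f2(4, 0, 0)) = 1 + max(0, 0, 0) = 1
depth(f2(f1(0, 1, 0), f2(4, 0, 0), 4)) = 1 + max(1, 1, 0) = 2
depth(f2(1, 4, 0)) = 1 + max(0, 0, 0) = 1
depth(f2(f1(4, 4, 4), f2(f1(0, 1, 0), f2(4, 0, 0), 4), f2(1, 4, 0))) = 1 + max(1, 2, 1) = 3
depth(f2(4, 0, 4)) = 1 + max(0, 0, 0) = 1
depth(f2(1, 0, 4)) = 1 + max(0, 0, 0) = 1
depth(f2(1, 0, 1)) = 1 + max(0, 0, 0) = 1
depth(f2(f2(1, 0, 4), f2(1, 0, 1), 4)) = 1 + max(1, 1, 0) = 2
depth(f2(4, 4, 1)) = 1 + max(0, 0, 0) = 1
depth(f1(f2(4, 0, 4), f2(f2(1, 0, 4), f2(1, 0, 1), 4), f2(4, 4, 1))) = 1 + max(1, 2, 1) = 3
depth(f1(0, 0, 1)) = 1 + max(0, 0, 0) = 1
depth(f2(4, 1, 0)) = 1 + max(0, 0, 0) = 1
depth(f1(0, 1, 1)) = 1 + max(0, 0, 0) = 1
depth(f2(f1(0, 0, 1), f2(4, 1, 0), f1(0, 1, 1))) = 1 + max(1, 1, 1) = 2
depth(f2(0, 0, 1)) = 1 + max(0, 0, 0) = 1
depth(f2(1, 4, 4)) = 1 + max(0, 0, 0) = 1
depth(f1(1, 4, 0)) = 1 + max(0, 0, 0) = 1
depth(f2(f2(1, 4, 4), f1(1, 4, 0), 1)) = 1 + max(1, 1, 0) = 2
depth(f2(f2(0, 0, 1), 1, f2(f2(1, 4, 4), f1(1, 4, 0), 1))) = 1 + max(1, 0, 2) = 3
depth(f2(f1(f2(4, 0, 4), f2(f2(1, 0, 4), f2(1, 0, 1), 4), f2(4, 4, 1)), f2(f1(0, 0, 1), f2(4, 1, 0), f1(0, 1, 1)), f2(f2(0, 0, 1), 1, f2(f2(1, 4, 4), f1(1, 4, 0), 1)))) = 1 + max(3, 2, 3) = 4
depth(f1(4, 4, 0)) = 1 + max(0, 0, 0) = 1
depth(f2(1, f1(4, 4, 0), f1(4, 4, 0))) = 1 + max(0, 1, 1) = 2
depth(f1(0, 0, 4)) = 1 + max(0, 0, 0) = 1
depth(f1(1, 0, 0)) = 1 + max(0, 0, 0) = 1
depth(f1(0, 1, 4)) = 1 + max(0, 0, 0) = 1
depth(f1(f1(0, 1, 4), 4, f2(4, 0, 0))) = 1 + max(1, 0, 1) = 2
depth(f2(f1(0, 0, 4), f1(1, 0, 0), f1(f1(0, 1, 4), 4, f2(4, 0, 0)))) = 1 + max(1, 1, 2) = 3
depth(f2(4, f2(1, f1(4, 4, 0), f1(4, 4, 0)), f2(f1(0, 0, 4), f1(1, 0, 0), f1(f1(0, 1, 4), 4, f2(4, 0, 0))))) = 1 + max(0, 2, 3) = 4
depth(f1(4, 4, 1)) = 1 + max(0, 0, 0) = 1
depth(f2(0, 1, 0)) = 1 + max(0, 0, 0) = 1
depth(f1(f1(4, 4, 1), f1(0, 1, 0), f2(0, 1, 0))) = 1 + max(1, 1, 1) = 2
depth(f1(f2(1, 0, 1), 4, 4)) = 1 + max(1, 0, 0) = 2
depth(f2(f2(1, 0, 4), f1(4, 4, 1), f1(1, 4, 0))) = 1 + max(1, 1, 1) = 2
depth(f1(f1(f1(4, 4, 1), f1(0, 1, 0), f2(0, 1, 0)), f1(f2(1, 0, 1), 4, 4), f2(f2(1, 0, 4), f1(4, 4, 1), f1(1, 4, 0)))) = 1 + max(2, 2, 2) = 3
depth(f2(0, 4, 4)) = 1 + max(0, 0, 0) = 1
depth(f1(1, 4, 1)) = 1 + max(0, 0, 0) = 1
depth(f2(0, 1, 1)) = 1 + max(0, 0, 0) = 1
depth(f2(f2(0, 4, 4), f1(1, 4, 1), f2(0, 1, 1))) = 1 + max(1, 1, 1) = 2
depth(f2(0, f2(f2(0, 4, 4), f1(1, 4, 1), f2(0, 1, 1)), 0)) = 1 + max(0, 2, 0) = 3
depth(f2(f1(f1(f1(4, 4, 1), f1(0, 1, 0), f2(0, 1, 0)), f1(f2(1, 0, 1), 4, 4), f2(f2(1, 0, 4), f1(4, 4, 1), f1(1, 4, 0))), f2(0, f2(f2(0, 4, 4), f1(1, 4, 1), f2(0, 1, 1)), 0), 4)) = 1 + max(3, 3, 0) = 4
depth(f1(f2(f1(f2(4, 0, 4), f2(f2(1, 0, 4), f2(1, 0, 1), 4), f2(4, 4, 1)), f2(f1(0, 0, 1), f2(4, 1, 0), f1(0, 1, 1)), f2(f2(0, 0, 1), 1, f2(f2(1, 4, 4), f1(1, 4, 0), 1))), f2(4, f2(1, f1(4, 4, 0), f1(4, 4, 0)), f2(f1(0, 0, 4), f1(1, 0, 0), f1(f1(0, 1, 4), 4, f2(4, 0, 0)))), f2(f1(f1(f1(4, 4, 1), f1(0, 1, 0), f2(0, 1, 0)), f1(f2(1, 0, 1), 4, 4), f2(f2(1, 0, 4), f1(4, 4, 1), f1(1, 4, 0))), f2(0, f2(f2(0, 4, 4), f1(1, 4, 1), f2(0, 1, 1)), 0), 4))) = 1 + max(4, 4, 4) = 5
depth(f2(f2(4, 0, 4), f1(f2(f1(f2(4, 0, 4), f2(f2(1, 0, 4), f2(1, 0, 1), 4), f2(4, 4, 1)), f2(f1(0, 0, 1), f2(4, 1, 0), f1(0, 1, 1)), f2(f2(0, 0, 1), 1, f2(f2(1, 4, 4), f1(1, 4, 0), 1))), f2(4, f2(1, f1(4, 4, 0), f1(4, 4, 0)), f2(f1(0, 0, 4), f1(1, 0, 0), f1(f1(0, 1, 4), 4, f2(4, 0, 0)))), f2(f1(f1(f1(4, 4, 1), f1(0, 1, 0), f2(0, 1, 0)), f1(f2(1, 0, 1), 4, 4), f2(f2(1, 0, 4), f1(4, 4, 1), f1(1, 4, 0))), f2(0, f2(f2(0, 4, 4), f1(1, 4, 1), f2(0, 1, 1)), 0), 4)), 0)) = 1 + max(1, 5, 0) = 6
depth(f1(0, f2(f1(4, 4, 4), f2(f1(0, 1, 0), f2(4, 0, 0), 4), f2(1, 4, 0)), f2(f2(4, 0, 4), f1(f2(f1(f2(4, 0, 4), f2(f2(1, 0, 4), f2(1, 0, 1), 4), f2(4, 4, 1)), f2(f1(0, 0, 1), f2(4, 1, 0), f1(0, 1, 1)), f2(f2(0, 0, 1), 1, f2(f2(1, 4, 4), f1(1, 4, 0), 1))), f2(4, f2(1, f1(4, 4, 0), f1(4, 4, 0)), f2(f1(0, 0, 4), f1(1, 0, 0), f1(f1(0, 1, 4), 4, f2(4, 0, 0)))), f2(f1(f1(f1(4, 4, 1), f1(0, 1, 0), f2(0, 1, 0)), f1(f2(1, 0, 1), 4, 4), f2(f2(1, 0, 4), f1(4, 4, 1), f1(1, 4, 0))), f2(0, f2(f2(0, 4, 4), f1(1, 4, 1), f2(0, 1, 1)), 0), 4)), 0))) = 1 + max(0, 3, 6) = 7

7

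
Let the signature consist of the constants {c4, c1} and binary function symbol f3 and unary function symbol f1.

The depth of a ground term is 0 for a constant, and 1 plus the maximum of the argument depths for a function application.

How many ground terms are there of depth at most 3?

Write N_k for the number of ground terms of depth ≤ k. A term of depth ≤ k is either a constant or a function symbol applied to arguments of depth ≤ k−1, so N_k = 2 + N_{k-1}^2 + N_{k-1}.
N_0 = 2
N_1 = 2 + 2^2 + 2 = 8
N_2 = 2 + 8^2 + 8 = 74
N_3 = 2 + 74^2 + 74 = 5552

5552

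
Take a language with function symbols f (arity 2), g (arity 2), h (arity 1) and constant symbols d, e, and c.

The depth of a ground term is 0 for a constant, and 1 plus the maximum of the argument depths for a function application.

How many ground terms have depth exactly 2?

1155

Let N_k count ground terms of depth at most k. Each non-constant term of depth ≤ k is some function symbol applied to depth-≤(k−1) arguments, giving N_k = 3 + N_{k-1}^2 + N_{k-1}^2 + N_{k-1}.
N_0 = 3
N_1 = 3 + 3^2 + 3^2 + 3 = 24
N_2 = 3 + 24^2 + 24^2 + 24 = 1179
Terms of depth exactly 2: N_2 − N_1 = 1179 − 24 = 1155.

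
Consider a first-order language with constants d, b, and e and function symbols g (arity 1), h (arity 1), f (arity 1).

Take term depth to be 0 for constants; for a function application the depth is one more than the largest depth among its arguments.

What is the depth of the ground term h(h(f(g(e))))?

depth(g(e)) = 1 + depth(e) = 1 + 0 = 1
depth(f(g(e))) = 1 + depth(g(e)) = 1 + 1 = 2
depth(h(f(g(e)))) = 1 + depth(f(g(e))) = 1 + 2 = 3
depth(h(h(f(g(e))))) = 1 + depth(h(f(g(e)))) = 1 + 3 = 4

4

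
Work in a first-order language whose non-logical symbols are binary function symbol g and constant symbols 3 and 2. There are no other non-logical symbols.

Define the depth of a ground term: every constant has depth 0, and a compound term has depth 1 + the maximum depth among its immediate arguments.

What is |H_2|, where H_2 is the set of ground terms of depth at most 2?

38

If N_k denotes the number of depth-≤k ground terms, the 2 constants give N_0 = 2, and each function symbol of arity r contributes N_{k-1}^r new terms at level k: N_k = 2 + N_{k-1}^2.
N_0 = 2
N_1 = 2 + 2^2 = 6
N_2 = 2 + 6^2 = 38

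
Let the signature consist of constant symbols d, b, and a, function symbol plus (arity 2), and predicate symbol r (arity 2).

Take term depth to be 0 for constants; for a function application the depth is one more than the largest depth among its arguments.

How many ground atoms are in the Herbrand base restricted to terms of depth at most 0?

9

First count ground terms of depth ≤ 0.
Write N_k for the number of ground terms of depth ≤ k. A term of depth ≤ k is either a constant or a function symbol applied to arguments of depth ≤ k−1, so N_k = 3 + N_{k-1}^2.
N_0 = 3
Explicitly: d, b, a.
So |H| = 3.
A ground atom is a predicate applied to a tuple of terms from H, so the count is the sum over predicates of |H|^arity:
  r: 3^2 = 9
Total ground atoms: 9.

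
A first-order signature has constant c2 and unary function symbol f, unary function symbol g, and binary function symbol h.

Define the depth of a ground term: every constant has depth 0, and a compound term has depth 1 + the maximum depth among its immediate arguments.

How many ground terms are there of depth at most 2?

If N_k denotes the number of depth-≤k ground terms, the 1 constant gives N_0 = 1, and each function symbol of arity r contributes N_{k-1}^r new terms at level k: N_k = 1 + N_{k-1} + N_{k-1} + N_{k-1}^2.
N_0 = 1
N_1 = 1 + 1 + 1 + 1^2 = 4
N_2 = 1 + 4 + 4 + 4^2 = 25

25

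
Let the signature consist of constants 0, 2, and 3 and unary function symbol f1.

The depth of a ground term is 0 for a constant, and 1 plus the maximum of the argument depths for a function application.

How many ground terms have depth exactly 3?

Let N_k count ground terms of depth at most k. Each non-constant term of depth ≤ k is some function symbol applied to depth-≤(k−1) arguments, giving N_k = 3 + N_{k-1}.
N_0 = 3
N_1 = 3 + 3 = 6
N_2 = 3 + 6 = 9
N_3 = 3 + 9 = 12
Terms of depth exactly 3: N_3 − N_2 = 12 − 9 = 3.

3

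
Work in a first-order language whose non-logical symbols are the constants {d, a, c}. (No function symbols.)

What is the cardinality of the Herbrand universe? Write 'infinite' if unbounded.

3

There are no function symbols, so every ground term is one of the 3 constants.
The Herbrand universe is {d, a, c}, which is finite with 3 elements.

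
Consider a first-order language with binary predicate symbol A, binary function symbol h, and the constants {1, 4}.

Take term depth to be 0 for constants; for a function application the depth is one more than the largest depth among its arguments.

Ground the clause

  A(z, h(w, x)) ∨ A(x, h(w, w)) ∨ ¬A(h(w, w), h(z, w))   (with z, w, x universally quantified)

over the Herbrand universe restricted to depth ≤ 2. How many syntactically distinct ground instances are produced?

54872

Ground terms of depth ≤ 2:
  Let N_k = |{terms of depth ≤ k}|. Then N_0 = 2 and N_k = 2 + N_{k-1}^2 for k ≥ 1 (one summand per function symbol, arity giving the exponent).
  N_0 = 2
  N_1 = 2 + 2^2 = 6
  N_2 = 2 + 6^2 = 38
So there are 38 ground terms available for substitution.
There are 3 variables to instantiate (z, w, x), each occurring in at least one literal, so different choices give different ground instances.
Number of ground instances = 38^3 = 54872.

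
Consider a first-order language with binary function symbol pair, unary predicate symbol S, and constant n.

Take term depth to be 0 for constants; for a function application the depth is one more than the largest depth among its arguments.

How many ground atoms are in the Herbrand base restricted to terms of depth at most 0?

1

First count ground terms of depth ≤ 0.
Let N_k = |{terms of depth ≤ k}|. Then N_0 = 1 and N_k = 1 + N_{k-1}^2 for k ≥ 1 (one summand per function symbol, arity giving the exponent).
N_0 = 1
So |H| = 1.
A ground atom is a predicate applied to a tuple of terms from H, so the count is the sum over predicates of |H|^arity:
  S: 1
Total ground atoms: 1.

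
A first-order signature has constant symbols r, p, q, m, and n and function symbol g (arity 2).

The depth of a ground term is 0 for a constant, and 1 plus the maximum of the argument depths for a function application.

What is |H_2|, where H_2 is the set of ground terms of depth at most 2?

905

Let N_k count ground terms of depth at most k. Each non-constant term of depth ≤ k is some function symbol applied to depth-≤(k−1) arguments, giving N_k = 5 + N_{k-1}^2.
N_0 = 5
N_1 = 5 + 5^2 = 30
N_2 = 5 + 30^2 = 905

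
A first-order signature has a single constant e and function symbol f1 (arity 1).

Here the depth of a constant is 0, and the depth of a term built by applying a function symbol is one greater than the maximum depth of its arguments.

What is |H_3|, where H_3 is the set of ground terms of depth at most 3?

If N_k denotes the number of depth-≤k ground terms, the 1 constant gives N_0 = 1, and each function symbol of arity r contributes N_{k-1}^r new terms at level k: N_k = 1 + N_{k-1}.
N_0 = 1
N_1 = 1 + 1 = 2
N_2 = 1 + 2 = 3
N_3 = 1 + 3 = 4

4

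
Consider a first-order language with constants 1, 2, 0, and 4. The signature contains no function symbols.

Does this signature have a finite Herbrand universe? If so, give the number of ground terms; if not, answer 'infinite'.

4

There are no function symbols, so every ground term is one of the 4 constants.
The Herbrand universe is {1, 2, 0, 4}, which is finite with 4 elements.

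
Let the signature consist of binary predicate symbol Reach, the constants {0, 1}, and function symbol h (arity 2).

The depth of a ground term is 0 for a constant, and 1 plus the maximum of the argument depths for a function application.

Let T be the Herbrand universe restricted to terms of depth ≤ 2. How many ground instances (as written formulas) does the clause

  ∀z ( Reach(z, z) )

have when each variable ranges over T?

Ground terms of depth ≤ 2:
  Let N_k = |{terms of depth ≤ k}|. Then N_0 = 2 and N_k = 2 + N_{k-1}^2 for k ≥ 1 (one summand per function symbol, arity giving the exponent).
  N_0 = 2
  N_1 = 2 + 2^2 = 6
  N_2 = 2 + 6^2 = 38
So there are 38 ground terms available for substitution.
The variable z ranges independently over the available ground terms, and distinct assignments produce distinct instances.
Number of ground instances = 38.

38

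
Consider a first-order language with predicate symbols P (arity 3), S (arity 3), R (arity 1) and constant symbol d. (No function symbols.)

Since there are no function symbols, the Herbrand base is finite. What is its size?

3

With no function symbols, the Herbrand universe is just the 1 constant.
Ground atoms per predicate: P: 1^3 = 1, S: 1^3 = 1, R: 1.
Herbrand base size = 1 + 1 + 1 = 3.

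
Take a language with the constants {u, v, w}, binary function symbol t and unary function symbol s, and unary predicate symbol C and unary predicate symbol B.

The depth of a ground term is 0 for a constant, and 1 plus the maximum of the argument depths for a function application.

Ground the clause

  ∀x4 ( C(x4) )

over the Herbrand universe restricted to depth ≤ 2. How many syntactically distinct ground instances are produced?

243

Ground terms of depth ≤ 2:
  Let N_k count ground terms of depth at most k. Each non-constant term of depth ≤ k is some function symbol applied to depth-≤(k−1) arguments, giving N_k = 3 + N_{k-1}^2 + N_{k-1}.
  N_0 = 3
  N_1 = 3 + 3^2 + 3 = 15
  N_2 = 3 + 15^2 + 15 = 243
So there are 243 ground terms available for substitution.
The variable x4 ranges independently over the available ground terms, and distinct assignments produce distinct instances.
Number of ground instances = 243.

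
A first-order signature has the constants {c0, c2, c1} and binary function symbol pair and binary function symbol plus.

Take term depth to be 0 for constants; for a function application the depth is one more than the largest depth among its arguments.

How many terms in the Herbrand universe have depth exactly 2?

Let N_k = |{terms of depth ≤ k}|. Then N_0 = 3 and N_k = 3 + N_{k-1}^2 + N_{k-1}^2 for k ≥ 1 (one summand per function symbol, arity giving the exponent).
N_0 = 3
N_1 = 3 + 3^2 + 3^2 = 21
N_2 = 3 + 21^2 + 21^2 = 885
Terms of depth exactly 2: N_2 − N_1 = 885 − 21 = 864.

864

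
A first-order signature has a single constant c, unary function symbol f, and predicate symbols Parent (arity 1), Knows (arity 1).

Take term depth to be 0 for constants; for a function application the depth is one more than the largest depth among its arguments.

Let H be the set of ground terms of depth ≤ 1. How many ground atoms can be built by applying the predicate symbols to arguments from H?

First count ground terms of depth ≤ 1.
Write N_k for the number of ground terms of depth ≤ k. A term of depth ≤ k is either a constant or a function symbol applied to arguments of depth ≤ k−1, so N_k = 1 + N_{k-1}.
N_0 = 1
N_1 = 1 + 1 = 2
So |H| = 2.
Ground atoms are formed by filling each argument slot of a predicate with a term from H, so an r-ary predicate gives |H|^r atoms:
  Parent: 2;  Knows: 2
Total ground atoms: 2 + 2 = 4.

4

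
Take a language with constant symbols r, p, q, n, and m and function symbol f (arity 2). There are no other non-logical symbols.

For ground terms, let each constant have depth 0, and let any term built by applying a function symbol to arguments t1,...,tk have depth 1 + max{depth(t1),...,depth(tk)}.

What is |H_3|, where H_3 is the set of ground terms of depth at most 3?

Count level by level. With function symbols f/2, the terms of depth ≤ k are the 5 constants together with each function applied to depth-≤(k−1) tuples, so N_k = 5 + N_{k-1}^2.
N_0 = 5
N_1 = 5 + 5^2 = 30
N_2 = 5 + 30^2 = 905
N_3 = 5 + 905^2 = 819030

819030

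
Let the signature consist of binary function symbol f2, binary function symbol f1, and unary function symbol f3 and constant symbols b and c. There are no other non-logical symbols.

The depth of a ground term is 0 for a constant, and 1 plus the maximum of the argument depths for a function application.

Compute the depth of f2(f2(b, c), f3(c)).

2

depth(f2(b, c)) = 1 + max(0, 0) = 1
depth(f3(c)) = 1 + depth(c) = 1 + 0 = 1
depth(f2(f2(b, c), f3(c))) = 1 + max(1, 1) = 2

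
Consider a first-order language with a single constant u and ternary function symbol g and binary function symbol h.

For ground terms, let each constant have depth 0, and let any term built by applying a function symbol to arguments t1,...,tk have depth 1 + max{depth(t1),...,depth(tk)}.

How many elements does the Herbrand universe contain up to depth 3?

52023

Count level by level. With function symbols g/3, h/2, the terms of depth ≤ k are the 1 constant together with each function applied to depth-≤(k−1) tuples, so N_k = 1 + N_{k-1}^3 + N_{k-1}^2.
N_0 = 1
N_1 = 1 + 1^3 + 1^2 = 3
N_2 = 1 + 3^3 + 3^2 = 37
N_3 = 1 + 37^3 + 37^2 = 52023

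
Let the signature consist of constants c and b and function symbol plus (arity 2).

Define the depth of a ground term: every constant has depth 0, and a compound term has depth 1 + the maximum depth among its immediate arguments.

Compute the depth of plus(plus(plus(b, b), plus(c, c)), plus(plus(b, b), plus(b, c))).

depth(plus(b, b)) = 1 + max(0, 0) = 1
depth(plus(c, c)) = 1 + max(0, 0) = 1
depth(plus(plus(b, b), plus(c, c))) = 1 + max(1, 1) = 2
depth(plus(b, c)) = 1 + max(0, 0) = 1
depth(plus(plus(b, b), plus(b, c))) = 1 + max(1, 1) = 2
depth(plus(plus(plus(b, b), plus(c, c)), plus(plus(b, b), plus(b, c)))) = 1 + max(2, 2) = 3

3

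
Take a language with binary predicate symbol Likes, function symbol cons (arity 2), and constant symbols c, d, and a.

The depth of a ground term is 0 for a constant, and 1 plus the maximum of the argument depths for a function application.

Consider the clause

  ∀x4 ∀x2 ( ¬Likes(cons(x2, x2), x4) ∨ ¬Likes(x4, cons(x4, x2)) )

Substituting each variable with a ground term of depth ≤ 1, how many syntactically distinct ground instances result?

144

Ground terms of depth ≤ 1:
  If N_k denotes the number of depth-≤k ground terms, the 3 constants give N_0 = 3, and each function symbol of arity r contributes N_{k-1}^r new terms at level k: N_k = 3 + N_{k-1}^2.
  N_0 = 3
  N_1 = 3 + 3^2 = 12
So there are 12 ground terms available for substitution.
The body mentions every one of the 2 quantified variables; since ground terms form a free algebra, no two substitutions collapse to the same formula.
Number of ground instances = 12^2 = 144.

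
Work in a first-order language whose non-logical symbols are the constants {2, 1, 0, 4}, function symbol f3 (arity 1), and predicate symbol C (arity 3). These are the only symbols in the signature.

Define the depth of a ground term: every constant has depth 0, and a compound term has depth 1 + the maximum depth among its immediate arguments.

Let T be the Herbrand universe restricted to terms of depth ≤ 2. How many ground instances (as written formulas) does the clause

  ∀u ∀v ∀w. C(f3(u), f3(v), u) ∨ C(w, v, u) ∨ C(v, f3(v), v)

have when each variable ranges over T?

Ground terms of depth ≤ 2:
  Let N_k count ground terms of depth at most k. Each non-constant term of depth ≤ k is some function symbol applied to depth-≤(k−1) arguments, giving N_k = 4 + N_{k-1}.
  N_0 = 4
  N_1 = 4 + 4 = 8
  N_2 = 4 + 8 = 12
So there are 12 ground terms available for substitution.
Each of u, v, w ranges independently over the available ground terms, and distinct assignments produce distinct instances.
Number of ground instances = 12^3 = 1728.

1728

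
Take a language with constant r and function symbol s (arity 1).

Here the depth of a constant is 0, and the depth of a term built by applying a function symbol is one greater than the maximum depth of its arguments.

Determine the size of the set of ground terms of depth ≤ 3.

4

Let N_k count ground terms of depth at most k. Each non-constant term of depth ≤ k is some function symbol applied to depth-≤(k−1) arguments, giving N_k = 1 + N_{k-1}.
N_0 = 1
N_1 = 1 + 1 = 2
N_2 = 1 + 2 = 3
N_3 = 1 + 3 = 4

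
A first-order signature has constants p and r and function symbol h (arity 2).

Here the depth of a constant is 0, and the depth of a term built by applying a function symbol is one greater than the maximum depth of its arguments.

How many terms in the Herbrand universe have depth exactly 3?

1408

If N_k denotes the number of depth-≤k ground terms, the 2 constants give N_0 = 2, and each function symbol of arity r contributes N_{k-1}^r new terms at level k: N_k = 2 + N_{k-1}^2.
N_0 = 2
N_1 = 2 + 2^2 = 6
N_2 = 2 + 6^2 = 38
N_3 = 2 + 38^2 = 1446
Terms of depth exactly 3: N_3 − N_2 = 1446 − 38 = 1408.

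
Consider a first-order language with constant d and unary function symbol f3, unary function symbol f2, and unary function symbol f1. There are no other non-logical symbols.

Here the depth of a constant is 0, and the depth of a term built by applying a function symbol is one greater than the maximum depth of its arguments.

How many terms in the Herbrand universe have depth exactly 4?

Let N_k = |{terms of depth ≤ k}|. Then N_0 = 1 and N_k = 1 + N_{k-1} + N_{k-1} + N_{k-1} for k ≥ 1 (one summand per function symbol, arity giving the exponent).
N_0 = 1
N_1 = 1 + 1 + 1 + 1 = 4
N_2 = 1 + 4 + 4 + 4 = 13
N_3 = 1 + 13 + 13 + 13 = 40
N_4 = 1 + 40 + 40 + 40 = 121
Terms of depth exactly 4: N_4 − N_3 = 121 − 40 = 81.

81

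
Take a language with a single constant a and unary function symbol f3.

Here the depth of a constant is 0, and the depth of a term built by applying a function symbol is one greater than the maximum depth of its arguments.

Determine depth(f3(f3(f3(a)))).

3

depth(f3(a)) = 1 + depth(a) = 1 + 0 = 1
depth(f3(f3(a))) = 1 + depth(f3(a)) = 1 + 1 = 2
depth(f3(f3(f3(a)))) = 1 + depth(f3(f3(a))) = 1 + 2 = 3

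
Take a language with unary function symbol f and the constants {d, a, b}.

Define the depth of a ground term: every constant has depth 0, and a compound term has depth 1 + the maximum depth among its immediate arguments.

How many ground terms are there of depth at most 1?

6

Let N_k count ground terms of depth at most k. Each non-constant term of depth ≤ k is some function symbol applied to depth-≤(k−1) arguments, giving N_k = 3 + N_{k-1}.
N_0 = 3
N_1 = 3 + 3 = 6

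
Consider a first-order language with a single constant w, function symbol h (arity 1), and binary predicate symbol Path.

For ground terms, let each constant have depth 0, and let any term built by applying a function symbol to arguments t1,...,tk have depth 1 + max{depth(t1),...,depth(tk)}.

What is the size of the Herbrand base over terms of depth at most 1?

First count ground terms of depth ≤ 1.
Count level by level. With function symbols h/1, the terms of depth ≤ k are the 1 constant together with each function applied to depth-≤(k−1) tuples, so N_k = 1 + N_{k-1}.
N_0 = 1
N_1 = 1 + 1 = 2
So |H| = 2.
A ground atom is a predicate applied to a tuple of terms from H, so the count is the sum over predicates of |H|^arity:
  Path: 2^2 = 4
Total ground atoms: 4.

4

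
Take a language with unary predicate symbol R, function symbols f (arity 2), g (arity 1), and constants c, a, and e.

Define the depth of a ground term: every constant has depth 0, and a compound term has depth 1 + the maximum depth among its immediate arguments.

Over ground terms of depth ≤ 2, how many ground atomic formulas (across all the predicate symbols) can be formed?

First count ground terms of depth ≤ 2.
If N_k denotes the number of depth-≤k ground terms, the 3 constants give N_0 = 3, and each function symbol of arity r contributes N_{k-1}^r new terms at level k: N_k = 3 + N_{k-1}^2 + N_{k-1}.
N_0 = 3
N_1 = 3 + 3^2 + 3 = 15
N_2 = 3 + 15^2 + 15 = 243
So |H| = 243.
For each predicate symbol, the number of ground atoms is |H| raised to its arity; summing:
  R: 243
Total ground atoms: 243.

243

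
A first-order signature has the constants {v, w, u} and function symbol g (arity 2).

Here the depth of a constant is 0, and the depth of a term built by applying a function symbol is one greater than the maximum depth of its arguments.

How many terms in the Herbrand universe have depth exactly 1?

Count level by level. With function symbols g/2, the terms of depth ≤ k are the 3 constants together with each function applied to depth-≤(k−1) tuples, so N_k = 3 + N_{k-1}^2.
N_0 = 3
N_1 = 3 + 3^2 = 12
Terms of depth exactly 1: N_1 − N_0 = 12 − 3 = 9.

9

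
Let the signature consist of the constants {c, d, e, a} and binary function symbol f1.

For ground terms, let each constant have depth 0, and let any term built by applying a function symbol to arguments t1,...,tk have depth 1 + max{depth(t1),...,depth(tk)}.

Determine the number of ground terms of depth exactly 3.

Let N_k = |{terms of depth ≤ k}|. Then N_0 = 4 and N_k = 4 + N_{k-1}^2 for k ≥ 1 (one summand per function symbol, arity giving the exponent).
N_0 = 4
N_1 = 4 + 4^2 = 20
N_2 = 4 + 20^2 = 404
N_3 = 4 + 404^2 = 163220
Terms of depth exactly 3: N_3 − N_2 = 163220 − 404 = 162816.

162816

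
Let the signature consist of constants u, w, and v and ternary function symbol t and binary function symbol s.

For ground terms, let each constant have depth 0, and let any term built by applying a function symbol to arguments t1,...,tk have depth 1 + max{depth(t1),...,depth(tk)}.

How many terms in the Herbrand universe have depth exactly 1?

Let N_k count ground terms of depth at most k. Each non-constant term of depth ≤ k is some function symbol applied to depth-≤(k−1) arguments, giving N_k = 3 + N_{k-1}^3 + N_{k-1}^2.
N_0 = 3
N_1 = 3 + 3^3 + 3^2 = 39
Terms of depth exactly 1: N_1 − N_0 = 39 − 3 = 36.

36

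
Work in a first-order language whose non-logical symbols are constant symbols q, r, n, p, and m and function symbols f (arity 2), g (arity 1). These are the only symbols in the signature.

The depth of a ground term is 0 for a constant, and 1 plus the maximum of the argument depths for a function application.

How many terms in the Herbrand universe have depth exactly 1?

30

Let N_k = |{terms of depth ≤ k}|. Then N_0 = 5 and N_k = 5 + N_{k-1}^2 + N_{k-1} for k ≥ 1 (one summand per function symbol, arity giving the exponent).
N_0 = 5
N_1 = 5 + 5^2 + 5 = 35
Terms of depth exactly 1: N_1 − N_0 = 35 − 5 = 30.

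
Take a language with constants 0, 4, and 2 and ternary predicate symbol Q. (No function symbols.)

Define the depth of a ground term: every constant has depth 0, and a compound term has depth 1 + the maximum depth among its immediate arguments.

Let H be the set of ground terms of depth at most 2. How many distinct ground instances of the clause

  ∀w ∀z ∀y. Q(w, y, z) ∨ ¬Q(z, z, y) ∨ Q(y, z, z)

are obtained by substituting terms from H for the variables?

Ground terms of depth ≤ 2:
  With no function symbols every ground term is a constant, so there are exactly 3 ground terms at every depth bound.
  N_0 = 3
  N_1 = 3
  N_2 = 3
  Explicitly: 0, 4, 2.
So there are 3 ground terms available for substitution.
The clause has 3 distinct variables (w, z, y), each appearing in the body. In the free term algebra distinct substitutions yield syntactically distinct ground instances.
Number of ground instances = 3^3 = 27.

27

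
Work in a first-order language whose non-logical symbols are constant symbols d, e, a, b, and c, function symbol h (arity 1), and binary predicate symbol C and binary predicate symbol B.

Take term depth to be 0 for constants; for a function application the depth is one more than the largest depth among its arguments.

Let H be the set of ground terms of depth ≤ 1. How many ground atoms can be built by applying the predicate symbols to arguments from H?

200

First count ground terms of depth ≤ 1.
Write N_k for the number of ground terms of depth ≤ k. A term of depth ≤ k is either a constant or a function symbol applied to arguments of depth ≤ k−1, so N_k = 5 + N_{k-1}.
N_0 = 5
N_1 = 5 + 5 = 10
So |H| = 10.
Each predicate of arity r yields |H|^r ground atoms (one per choice of an r-tuple from H):
  C: 10^2 = 100;  B: 10^2 = 100
Total ground atoms: 100 + 100 = 200.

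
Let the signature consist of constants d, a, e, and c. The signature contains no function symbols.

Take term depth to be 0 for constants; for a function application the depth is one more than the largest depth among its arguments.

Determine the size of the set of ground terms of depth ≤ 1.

With no function symbols every ground term is a constant, so there are exactly 4 ground terms at every depth bound.
N_0 = 4
N_1 = 4
Explicitly: d, a, e, c.

4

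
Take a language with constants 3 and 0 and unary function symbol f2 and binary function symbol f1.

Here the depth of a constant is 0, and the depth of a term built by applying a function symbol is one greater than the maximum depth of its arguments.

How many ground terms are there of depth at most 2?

74

Write N_k for the number of ground terms of depth ≤ k. A term of depth ≤ k is either a constant or a function symbol applied to arguments of depth ≤ k−1, so N_k = 2 + N_{k-1} + N_{k-1}^2.
N_0 = 2
N_1 = 2 + 2 + 2^2 = 8
N_2 = 2 + 8 + 8^2 = 74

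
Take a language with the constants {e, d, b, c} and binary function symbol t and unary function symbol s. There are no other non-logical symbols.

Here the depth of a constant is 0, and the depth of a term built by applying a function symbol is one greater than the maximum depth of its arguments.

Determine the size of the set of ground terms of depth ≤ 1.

24

Count level by level. With function symbols t/2, s/1, the terms of depth ≤ k are the 4 constants together with each function applied to depth-≤(k−1) tuples, so N_k = 4 + N_{k-1}^2 + N_{k-1}.
N_0 = 4
N_1 = 4 + 4^2 + 4 = 24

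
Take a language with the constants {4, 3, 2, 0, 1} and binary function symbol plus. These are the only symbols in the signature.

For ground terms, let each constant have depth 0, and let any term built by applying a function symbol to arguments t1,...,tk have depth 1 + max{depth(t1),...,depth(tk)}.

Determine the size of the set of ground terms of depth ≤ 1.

If N_k denotes the number of depth-≤k ground terms, the 5 constants give N_0 = 5, and each function symbol of arity r contributes N_{k-1}^r new terms at level k: N_k = 5 + N_{k-1}^2.
N_0 = 5
N_1 = 5 + 5^2 = 30

30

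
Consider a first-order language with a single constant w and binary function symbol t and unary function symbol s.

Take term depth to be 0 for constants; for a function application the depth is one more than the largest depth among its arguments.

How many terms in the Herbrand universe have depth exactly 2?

Write N_k for the number of ground terms of depth ≤ k. A term of depth ≤ k is either a constant or a function symbol applied to arguments of depth ≤ k−1, so N_k = 1 + N_{k-1}^2 + N_{k-1}.
N_0 = 1
N_1 = 1 + 1^2 + 1 = 3
N_2 = 1 + 3^2 + 3 = 13
Terms of depth exactly 2: N_2 − N_1 = 13 − 3 = 10.

10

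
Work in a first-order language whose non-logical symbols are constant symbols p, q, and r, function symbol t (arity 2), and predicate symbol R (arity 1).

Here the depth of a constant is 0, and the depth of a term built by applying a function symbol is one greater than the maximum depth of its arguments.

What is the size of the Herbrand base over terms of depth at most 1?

12

First count ground terms of depth ≤ 1.
Count level by level. With function symbols t/2, the terms of depth ≤ k are the 3 constants together with each function applied to depth-≤(k−1) tuples, so N_k = 3 + N_{k-1}^2.
N_0 = 3
N_1 = 3 + 3^2 = 12
Explicitly: p, q, r, t(p, p), t(p, q), t(p, r), t(q, p), t(q, q), t(q, r), t(r, p), t(r, q), t(r, r).
So |H| = 12.
Each predicate of arity r yields |H|^r ground atoms (one per choice of an r-tuple from H):
  R: 12
Total ground atoms: 12.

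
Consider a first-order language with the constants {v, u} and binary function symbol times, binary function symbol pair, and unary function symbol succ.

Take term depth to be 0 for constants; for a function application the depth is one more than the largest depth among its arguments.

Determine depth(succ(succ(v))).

2

depth(succ(v)) = 1 + depth(v) = 1 + 0 = 1
depth(succ(succ(v))) = 1 + depth(succ(v)) = 1 + 1 = 2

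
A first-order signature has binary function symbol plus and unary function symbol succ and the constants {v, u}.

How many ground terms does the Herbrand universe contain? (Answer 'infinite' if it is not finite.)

The signature has at least one function symbol (plus, arity 2) and at least one constant (v).
Iterating plus gives infinitely many distinct ground terms: v, plus(v, v), plus(plus(v, v), plus(v, v)), ...
So the Herbrand universe is infinite.

infinite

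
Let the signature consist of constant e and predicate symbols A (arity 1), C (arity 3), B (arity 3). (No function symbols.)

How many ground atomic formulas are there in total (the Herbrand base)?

3

With no function symbols, the Herbrand universe is just the 1 constant.
Ground atoms per predicate: A: 1, C: 1^3 = 1, B: 1^3 = 1.
Herbrand base size = 1 + 1 + 1 = 3.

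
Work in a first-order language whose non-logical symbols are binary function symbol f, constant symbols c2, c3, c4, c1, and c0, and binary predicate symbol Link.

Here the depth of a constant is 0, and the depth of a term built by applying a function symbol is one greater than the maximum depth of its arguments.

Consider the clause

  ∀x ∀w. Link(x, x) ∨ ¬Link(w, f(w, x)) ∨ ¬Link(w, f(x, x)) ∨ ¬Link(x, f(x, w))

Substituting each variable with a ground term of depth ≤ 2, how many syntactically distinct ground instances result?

Ground terms of depth ≤ 2:
  Let N_k count ground terms of depth at most k. Each non-constant term of depth ≤ k is some function symbol applied to depth-≤(k−1) arguments, giving N_k = 5 + N_{k-1}^2.
  N_0 = 5
  N_1 = 5 + 5^2 = 30
  N_2 = 5 + 30^2 = 905
So there are 905 ground terms available for substitution.
There are 2 variables to instantiate (x, w), each occurring in at least one literal, so different choices give different ground instances.
Number of ground instances = 905^2 = 819025.

819025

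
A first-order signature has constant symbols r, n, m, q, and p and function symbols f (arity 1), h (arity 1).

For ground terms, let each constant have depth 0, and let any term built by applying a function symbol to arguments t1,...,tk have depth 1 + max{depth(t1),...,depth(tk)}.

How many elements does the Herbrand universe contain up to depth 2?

Let N_k count ground terms of depth at most k. Each non-constant term of depth ≤ k is some function symbol applied to depth-≤(k−1) arguments, giving N_k = 5 + N_{k-1} + N_{k-1}.
N_0 = 5
N_1 = 5 + 5 + 5 = 15
N_2 = 5 + 15 + 15 = 35

35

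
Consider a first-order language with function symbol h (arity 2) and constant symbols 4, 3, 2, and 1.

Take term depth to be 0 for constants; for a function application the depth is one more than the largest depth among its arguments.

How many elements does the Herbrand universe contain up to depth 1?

Write N_k for the number of ground terms of depth ≤ k. A term of depth ≤ k is either a constant or a function symbol applied to arguments of depth ≤ k−1, so N_k = 4 + N_{k-1}^2.
N_0 = 4
N_1 = 4 + 4^2 = 20

20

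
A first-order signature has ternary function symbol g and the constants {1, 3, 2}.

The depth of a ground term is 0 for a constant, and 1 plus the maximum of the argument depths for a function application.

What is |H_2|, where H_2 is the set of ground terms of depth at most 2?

27003

Let N_k = |{terms of depth ≤ k}|. Then N_0 = 3 and N_k = 3 + N_{k-1}^3 for k ≥ 1 (one summand per function symbol, arity giving the exponent).
N_0 = 3
N_1 = 3 + 3^3 = 30
N_2 = 3 + 30^3 = 27003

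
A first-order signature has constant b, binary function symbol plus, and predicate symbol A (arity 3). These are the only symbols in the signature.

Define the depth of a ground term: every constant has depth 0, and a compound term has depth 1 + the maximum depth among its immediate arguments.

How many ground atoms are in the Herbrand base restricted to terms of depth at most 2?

First count ground terms of depth ≤ 2.
Count level by level. With function symbols plus/2, the terms of depth ≤ k are the 1 constant together with each function applied to depth-≤(k−1) tuples, so N_k = 1 + N_{k-1}^2.
N_0 = 1
N_1 = 1 + 1^2 = 2
N_2 = 1 + 2^2 = 5
Explicitly: b, plus(b, b), plus(b, plus(b, b)), plus(plus(b, b), b), plus(plus(b, b), plus(b, b)).
So |H| = 5.
For each predicate symbol, the number of ground atoms is |H| raised to its arity; summing:
  A: 5^3 = 125
Total ground atoms: 125.

125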